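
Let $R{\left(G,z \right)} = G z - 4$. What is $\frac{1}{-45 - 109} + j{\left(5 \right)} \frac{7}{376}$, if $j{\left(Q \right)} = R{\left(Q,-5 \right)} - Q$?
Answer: $- \frac{9257}{14476} \approx -0.63947$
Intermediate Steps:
$R{\left(G,z \right)} = -4 + G z$
$j{\left(Q \right)} = -4 - 6 Q$ ($j{\left(Q \right)} = \left(-4 + Q \left(-5\right)\right) - Q = \left(-4 - 5 Q\right) - Q = -4 - 6 Q$)
$\frac{1}{-45 - 109} + j{\left(5 \right)} \frac{7}{376} = \frac{1}{-45 - 109} + \left(-4 - 30\right) \frac{7}{376} = \frac{1}{-154} + \left(-4 - 30\right) 7 \cdot \frac{1}{376} = - \frac{1}{154} - \frac{119}{188} = - \frac{9257}{14476}$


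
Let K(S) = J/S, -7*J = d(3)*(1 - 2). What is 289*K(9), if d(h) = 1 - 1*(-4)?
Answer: 1445/63 ≈ 22.936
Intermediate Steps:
d(h) = 5 (d(h) = 1 + 4 = 5)
J = 5/7 (J = -5*(1 - 2)/7 = -5*(-1)/7 = -⅐*(-5) = 5/7 ≈ 0.71429)
K(S) = 5/(7*S)
289*K(9) = 289*((5/7)/9) = 289*((5/7)*(⅑)) = 289*(5/63) = 1445/63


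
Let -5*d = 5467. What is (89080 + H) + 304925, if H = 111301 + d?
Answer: 2521063/5 ≈ 5.0421e+5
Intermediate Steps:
d = -5467/5 (d = -⅕*5467 = -5467/5 ≈ -1093.4)
H = 551038/5 (H = 111301 - 5467/5 = 551038/5 ≈ 1.1021e+5)
(89080 + H) + 304925 = (89080 + 551038/5) + 304925 = 996438/5 + 304925 = 2521063/5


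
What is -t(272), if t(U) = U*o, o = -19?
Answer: 5168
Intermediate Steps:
t(U) = -19*U (t(U) = U*(-19) = -19*U)
-t(272) = -(-19)*272 = -1*(-5168) = 5168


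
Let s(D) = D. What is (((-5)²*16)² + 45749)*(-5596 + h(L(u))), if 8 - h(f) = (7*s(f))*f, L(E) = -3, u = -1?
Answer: -1162687599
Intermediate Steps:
h(f) = 8 - 7*f² (h(f) = 8 - 7*f*f = 8 - 7*f²)
(((-5)²*16)² + 45749)*(-5596 + h(L(u))) = (((-5)²*16)² + 45749)*(-5596 + (8 - 7*(-3)²)) = ((25*16)² + 45749)*(-5596 + (8 - 7*9)) = (400² + 45749)*(-5596 + (8 - 63)) = (160000 + 45749)*(-5596 - 55) = 205749*(-5651) = -1162687599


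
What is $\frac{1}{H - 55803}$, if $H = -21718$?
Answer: $- \frac{1}{77521} \approx -1.29 \cdot 10^{-5}$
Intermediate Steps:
$\frac{1}{H - 55803} = \frac{1}{-21718 - 55803} = \frac{1}{-77521} = - \frac{1}{77521}$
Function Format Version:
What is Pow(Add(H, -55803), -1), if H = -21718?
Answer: Rational(-1, 77521) ≈ -1.2900e-5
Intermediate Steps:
Pow(Add(H, -55803), -1) = Pow(Add(-21718, -55803), -1) = Pow(-77521, -1) = Rational(-1, 77521)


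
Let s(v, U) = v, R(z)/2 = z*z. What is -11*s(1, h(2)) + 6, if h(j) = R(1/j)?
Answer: -5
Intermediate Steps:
R(z) = 2*z² (R(z) = 2*(z*z) = 2*z²)
h(j) = 2/j² (h(j) = 2*(1/j)² = 2/j²)
-11*s(1, h(2)) + 6 = -11*1 + 6 = -11 + 6 = -5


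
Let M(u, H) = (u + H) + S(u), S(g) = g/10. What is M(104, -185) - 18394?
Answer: -92323/5 ≈ -18465.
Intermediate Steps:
S(g) = g/10 (S(g) = g*(⅒) = g/10)
M(u, H) = H + 11*u/10 (M(u, H) = (u + H) + u/10 = (H + u) + u/10 = H + 11*u/10)
M(104, -185) - 18394 = (-185 + (11/10)*104) - 18394 = (-185 + 572/5) - 18394 = -353/5 - 18394 = -92323/5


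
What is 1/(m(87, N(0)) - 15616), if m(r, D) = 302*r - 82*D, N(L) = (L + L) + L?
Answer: 1/10658 ≈ 9.3826e-5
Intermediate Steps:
N(L) = 3*L (N(L) = 2*L + L = 3*L)
m(r, D) = -82*D + 302*r
1/(m(87, N(0)) - 15616) = 1/((-246*0 + 302*87) - 15616) = 1/((-82*0 + 26274) - 15616) = 1/((0 + 26274) - 15616) = 1/(26274 - 15616) = 1/10658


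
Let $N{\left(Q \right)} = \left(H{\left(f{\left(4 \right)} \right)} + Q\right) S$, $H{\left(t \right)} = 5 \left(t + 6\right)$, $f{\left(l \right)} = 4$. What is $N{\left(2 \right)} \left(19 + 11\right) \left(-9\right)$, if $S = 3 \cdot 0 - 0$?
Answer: $0$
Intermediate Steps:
$S = 0$ ($S = 0 + 0 = 0$)
$H{\left(t \right)} = 30 + 5 t$ ($H{\left(t \right)} = 5 \left(6 + t\right) = 30 + 5 t$)
$N{\left(Q \right)} = 0$ ($N{\left(Q \right)} = \left(\left(30 + 5 \cdot 4\right) + Q\right) 0 = \left(\left(30 + 20\right) + Q\right) 0 = \left(50 + Q\right) 0 = 0$)
$N{\left(2 \right)} \left(19 + 11\right) \left(-9\right) = 0 \left(19 + 11\right) \left(-9\right) = 0 \cdot 30 \left(-9\right) = 0 \left(-9\right) = 0$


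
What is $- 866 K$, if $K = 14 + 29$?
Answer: $-37238$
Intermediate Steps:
$K = 43$
$- 866 K = \left(-866\right) 43 = -37238$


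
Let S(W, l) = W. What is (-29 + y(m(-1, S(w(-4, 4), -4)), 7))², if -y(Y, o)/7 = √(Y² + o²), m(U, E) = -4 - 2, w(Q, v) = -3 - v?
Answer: 5006 + 406*√85 ≈ 8749.1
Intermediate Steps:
m(U, E) = -6
y(Y, o) = -7*√(Y² + o²)
(-29 + y(m(-1, S(w(-4, 4), -4)), 7))² = (-29 - 7*√((-6)² + 7²))² = (-29 - 7*√(36 + 49))² = (-29 - 7*√85)²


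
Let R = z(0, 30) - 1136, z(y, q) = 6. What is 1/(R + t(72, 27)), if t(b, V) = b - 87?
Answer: -1/1145 ≈ -0.00087336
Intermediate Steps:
t(b, V) = -87 + b
R = -1130 (R = 6 - 1136 = -1130)
1/(R + t(72, 27)) = 1/(-1130 + (-87 + 72)) = 1/(-1130 - 15) = 1/(-1145) = -1/1145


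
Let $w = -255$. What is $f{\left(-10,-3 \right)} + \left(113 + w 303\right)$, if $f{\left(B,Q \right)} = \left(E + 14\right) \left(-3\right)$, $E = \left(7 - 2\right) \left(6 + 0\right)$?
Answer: $-77284$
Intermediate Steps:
$E = 30$ ($E = 5 \cdot 6 = 30$)
$f{\left(B,Q \right)} = -132$ ($f{\left(B,Q \right)} = \left(30 + 14\right) \left(-3\right) = 44 \left(-3\right) = -132$)
$f{\left(-10,-3 \right)} + \left(113 + w 303\right) = -132 + \left(113 - 77265\right) = -132 - 77152 = -77284$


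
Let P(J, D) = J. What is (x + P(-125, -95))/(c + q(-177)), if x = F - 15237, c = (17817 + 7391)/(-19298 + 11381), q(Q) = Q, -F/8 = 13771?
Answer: 993821010/1426517 ≈ 696.68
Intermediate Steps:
F = -110168 (F = -8*13771 = -110168)
c = -25208/7917 (c = 25208/(-7917) = 25208*(-1/7917) = -25208/7917 ≈ -3.1840)
x = -125405 (x = -110168 - 15237 = -125405)
(x + P(-125, -95))/(c + q(-177)) = (-125405 - 125)/(-25208/7917 - 177) = -125530/(-1426517/7917) = -125530*(-7917/1426517) = 993821010/1426517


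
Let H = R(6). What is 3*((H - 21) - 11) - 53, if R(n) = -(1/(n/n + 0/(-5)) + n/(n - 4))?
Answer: -161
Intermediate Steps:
R(n) = -1 - n/(-4 + n) (R(n) = -(1/(1 + 0*(-⅕)) + n/(-4 + n)) = -(1/(1 + 0) + n/(-4 + n)) = -(1/1 + n/(-4 + n)) = -(1*1 + n/(-4 + n)) = -(1 + n/(-4 + n)) = -1 - n/(-4 + n))
H = -4 (H = 2*(2 - 1*6)/(-4 + 6) = 2*(2 - 6)/2 = 2*(½)*(-4) = -4)
3*((H - 21) - 11) - 53 = 3*((-4 - 21) - 11) - 53 = 3*(-25 - 11) - 53 = 3*(-36) - 53 = -108 - 53 = -161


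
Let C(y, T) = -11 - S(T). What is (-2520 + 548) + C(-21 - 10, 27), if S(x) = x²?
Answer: -2712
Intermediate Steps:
C(y, T) = -11 - T²
(-2520 + 548) + C(-21 - 10, 27) = (-2520 + 548) + (-11 - 1*27²) = -1972 + (-11 - 1*729) = -1972 + (-11 - 729) = -1972 - 740 = -2712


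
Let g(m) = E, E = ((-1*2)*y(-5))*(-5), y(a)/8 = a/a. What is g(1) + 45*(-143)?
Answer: -6355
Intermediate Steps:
y(a) = 8 (y(a) = 8*(a/a) = 8*1 = 8)
E = 80 (E = (-1*2*8)*(-5) = -2*8*(-5) = -16*(-5) = 80)
g(m) = 80
g(1) + 45*(-143) = 80 + 45*(-143) = 80 - 6435 = -6355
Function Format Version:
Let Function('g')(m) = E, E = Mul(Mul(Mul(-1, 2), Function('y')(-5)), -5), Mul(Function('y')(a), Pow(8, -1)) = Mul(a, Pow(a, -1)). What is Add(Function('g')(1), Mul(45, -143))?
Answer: -6355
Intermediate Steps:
Function('y')(a) = 8 (Function('y')(a) = Mul(8, Mul(a, Pow(a, -1))) = Mul(8, 1) = 8)
E = 80 (E = Mul(Mul(Mul(-1, 2), 8), -5) = Mul(Mul(-2, 8), -5) = Mul(-16, -5) = 80)
Function('g')(m) = 80
Add(Function('g')(1), Mul(45, -143)) = Add(80, Mul(45, -143)) = Add(80, -6435) = -6355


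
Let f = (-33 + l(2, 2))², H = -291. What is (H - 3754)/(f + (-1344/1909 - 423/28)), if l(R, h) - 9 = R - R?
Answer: -216213340/29943213 ≈ -7.2208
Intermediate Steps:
l(R, h) = 9 (l(R, h) = 9 + (R - R) = 9 + 0 = 9)
f = 576 (f = (-33 + 9)² = (-24)² = 576)
(H - 3754)/(f + (-1344/1909 - 423/28)) = (-291 - 3754)/(576 + (-1344/1909 - 423/28)) = -4045/(576 + (-1344*1/1909 - 423*1/28)) = -4045/(576 + (-1344/1909 - 423/28)) = -4045/(576 - 845139/53452) = -4045/29943213/53452 = -4045*53452/29943213 = -216213340/29943213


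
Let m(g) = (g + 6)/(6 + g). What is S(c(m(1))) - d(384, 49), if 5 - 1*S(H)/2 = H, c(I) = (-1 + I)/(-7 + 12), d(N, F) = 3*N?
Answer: -1142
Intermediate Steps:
m(g) = 1 (m(g) = (6 + g)/(6 + g) = 1)
c(I) = -1/5 + I/5 (c(I) = (-1 + I)/5 = (-1 + I)*(1/5) = -1/5 + I/5)
S(H) = 10 - 2*H
S(c(m(1))) - d(384, 49) = (10 - 2*(-1/5 + (1/5)*1)) - 3*384 = (10 - 2*(-1/5 + 1/5)) - 1*1152 = (10 - 2*0) - 1152 = (10 + 0) - 1152 = 10 - 1152 = -1142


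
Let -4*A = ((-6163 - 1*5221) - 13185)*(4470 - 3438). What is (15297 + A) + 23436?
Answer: 6377535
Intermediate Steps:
A = 6338802 (A = -((-6163 - 1*5221) - 13185)*(4470 - 3438)/4 = -((-6163 - 5221) - 13185)*1032/4 = -(-11384 - 13185)*1032/4 = -(-24569)*1032/4 = -¼*(-25355208) = 6338802)
(15297 + A) + 23436 = (15297 + 6338802) + 23436 = 6354099 + 23436 = 6377535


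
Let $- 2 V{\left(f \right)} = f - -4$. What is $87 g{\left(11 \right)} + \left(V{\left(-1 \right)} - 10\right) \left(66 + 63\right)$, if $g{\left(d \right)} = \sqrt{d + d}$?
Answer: $- \frac{2967}{2} + 87 \sqrt{22} \approx -1075.4$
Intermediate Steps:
$g{\left(d \right)} = \sqrt{2} \sqrt{d}$ ($g{\left(d \right)} = \sqrt{2 d} = \sqrt{2} \sqrt{d}$)
$V{\left(f \right)} = -2 - \frac{f}{2}$ ($V{\left(f \right)} = - \frac{f - -4}{2} = - \frac{f + 4}{2} = - \frac{4 + f}{2} = -2 - \frac{f}{2}$)
$87 g{\left(11 \right)} + \left(V{\left(-1 \right)} - 10\right) \left(66 + 63\right) = 87 \sqrt{2} \sqrt{11} + \left(\left(-2 - - \frac{1}{2}\right) - 10\right) \left(66 + 63\right) = 87 \sqrt{22} + \left(\left(-2 + \frac{1}{2}\right) - 10\right) 129 = 87 \sqrt{22} + \left(- \frac{3}{2} - 10\right) 129 = 87 \sqrt{22} - \frac{2967}{2} = - \frac{2967}{2} + 87 \sqrt{22}$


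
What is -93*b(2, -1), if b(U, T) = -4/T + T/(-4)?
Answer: -1581/4 ≈ -395.25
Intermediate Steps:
b(U, T) = -4/T - T/4 (b(U, T) = -4/T + T*(-¼) = -4/T - T/4)
-93*b(2, -1) = -93*(-4/(-1) - ¼*(-1)) = -93*(-4*(-1) + ¼) = -93*(4 + ¼) = -93*17/4 = -1581/4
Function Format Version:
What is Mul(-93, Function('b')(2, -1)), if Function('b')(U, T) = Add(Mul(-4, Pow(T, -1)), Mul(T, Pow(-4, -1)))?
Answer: Rational(-1581, 4) ≈ -395.25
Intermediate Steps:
Function('b')(U, T) = Add(Mul(-4, Pow(T, -1)), Mul(Rational(-1, 4), T)) (Function('b')(U, T) = Add(Mul(-4, Pow(T, -1)), Mul(T, Rational(-1, 4))) = Add(Mul(-4, Pow(T, -1)), Mul(Rational(-1, 4), T)))
Mul(-93, Function('b')(2, -1)) = Mul(-93, Add(Mul(-4, Pow(-1, -1)), Mul(Rational(-1, 4), -1))) = Mul(-93, Add(Mul(-4, -1), Rational(1, 4))) = Mul(-93, Add(4, Rational(1, 4))) = Mul(-93, Rational(17, 4)) = Rational(-1581, 4)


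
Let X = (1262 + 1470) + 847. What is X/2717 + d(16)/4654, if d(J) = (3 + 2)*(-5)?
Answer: 1276057/972686 ≈ 1.3119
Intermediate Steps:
d(J) = -25 (d(J) = 5*(-5) = -25)
X = 3579 (X = 2732 + 847 = 3579)
X/2717 + d(16)/4654 = 3579/2717 - 25/4654 = 1276057/972686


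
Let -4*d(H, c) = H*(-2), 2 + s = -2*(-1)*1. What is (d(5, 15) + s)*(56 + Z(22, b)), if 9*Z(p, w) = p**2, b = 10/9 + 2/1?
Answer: 2470/9 ≈ 274.44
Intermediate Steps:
b = 28/9 (b = 10*(1/9) + 2*1 = 10/9 + 2 = 28/9 ≈ 3.1111)
s = 0 (s = -2 - 2*(-1)*1 = -2 + 2*1 = -2 + 2 = 0)
Z(p, w) = p**2/9
d(H, c) = H/2 (d(H, c) = -H*(-2)/4 = -(-1)*H/2 = H/2)
(d(5, 15) + s)*(56 + Z(22, b)) = ((1/2)*5 + 0)*(56 + (1/9)*22**2) = (5/2 + 0)*(56 + (1/9)*484) = 5*(56 + 484/9)/2 = (5/2)*(988/9) = 2470/9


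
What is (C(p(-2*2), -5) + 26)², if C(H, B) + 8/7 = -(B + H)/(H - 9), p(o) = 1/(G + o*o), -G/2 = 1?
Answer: 452285289/765625 ≈ 590.74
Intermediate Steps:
G = -2 (G = -2*1 = -2)
p(o) = 1/(-2 + o²) (p(o) = 1/(-2 + o*o) = 1/(-2 + o²))
C(H, B) = -8/7 - (B + H)/(-9 + H) (C(H, B) = -8/7 - (B + H)/(H - 9) = -8/7 - (B + H)/(-9 + H))
(C(p(-2*2), -5) + 26)² = ((72 - 15/(-2 + (-2*2)²) - 7*(-5))/(7*(-9 + 1/(-2 + (-2*2)²))) + 26)² = ((72 - 15/(-2 + (-4)²) + 35)/(7*(-9 + 1/(-2 + (-4)²))) + 26)² = ((72 - 15/(-2 + 16) + 35)/(7*(-9 + 1/(-2 + 16))) + 26)² = ((72 - 15/14 + 35)/(7*(-9 + 1/14)) + 26)² = ((72 - 15*1/14 + 35)/(7*(-9 + 1/14)) + 26)² = ((72 - 15/14 + 35)/(7*(-125/14)) + 26)² = ((⅐)*(-14/125)*(1483/14) + 26)² = (-1483/875 + 26)² = (21267/875)² = 452285289/765625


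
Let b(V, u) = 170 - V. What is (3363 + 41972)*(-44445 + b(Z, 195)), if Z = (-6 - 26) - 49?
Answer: -2003534990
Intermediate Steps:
Z = -81 (Z = -32 - 49 = -81)
(3363 + 41972)*(-44445 + b(Z, 195)) = (3363 + 41972)*(-44445 + (170 - 1*(-81))) = 45335*(-44445 + (170 + 81)) = 45335*(-44445 + 251) = 45335*(-44194) = -2003534990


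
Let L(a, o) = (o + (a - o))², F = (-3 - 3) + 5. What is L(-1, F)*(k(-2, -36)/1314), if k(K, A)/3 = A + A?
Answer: -12/73 ≈ -0.16438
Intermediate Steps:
F = -1 (F = -6 + 5 = -1)
k(K, A) = 6*A (k(K, A) = 3*(A + A) = 3*(2*A) = 6*A)
L(a, o) = a²
L(-1, F)*(k(-2, -36)/1314) = (-1)²*((6*(-36))/1314) = 1*(-216*1/1314) = 1*(-12/73) = -12/73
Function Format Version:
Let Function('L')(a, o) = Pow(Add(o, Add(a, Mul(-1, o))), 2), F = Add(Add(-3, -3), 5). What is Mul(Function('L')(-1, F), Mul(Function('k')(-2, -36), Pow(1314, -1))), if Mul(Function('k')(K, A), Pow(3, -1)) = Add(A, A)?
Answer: Rational(-12, 73) ≈ -0.16438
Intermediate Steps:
F = -1 (F = Add(-6, 5) = -1)
Function('k')(K, A) = Mul(6, A) (Function('k')(K, A) = Mul(3, Add(A, A)) = Mul(3, Mul(2, A)) = Mul(6, A))
Function('L')(a, o) = Pow(a, 2)
Mul(Function('L')(-1, F), Mul(Function('k')(-2, -36), Pow(1314, -1))) = Mul(Pow(-1, 2), Mul(Mul(6, -36), Pow(1314, -1))) = Mul(1, Mul(-216, Rational(1, 1314))) = Mul(1, Rational(-12, 73)) = Rational(-12, 73)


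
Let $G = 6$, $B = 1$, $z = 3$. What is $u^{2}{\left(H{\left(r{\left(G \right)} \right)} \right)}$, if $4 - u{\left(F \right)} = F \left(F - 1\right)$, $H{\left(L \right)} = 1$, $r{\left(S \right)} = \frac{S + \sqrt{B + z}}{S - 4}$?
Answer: $16$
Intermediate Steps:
$r{\left(S \right)} = \frac{2 + S}{-4 + S}$ ($r{\left(S \right)} = \frac{S + \sqrt{1 + 3}}{S - 4} = \frac{S + \sqrt{4}}{-4 + S} = \frac{S + 2}{-4 + S} = \frac{2 + S}{-4 + S}$)
$u{\left(F \right)} = 4 - F \left(-1 + F\right)$ ($u{\left(F \right)} = 4 - F \left(F - 1\right) = 4 - F \left(-1 + F\right)$)
$u^{2}{\left(H{\left(r{\left(G \right)} \right)} \right)} = \left(4 + 1 - 1^{2}\right)^{2} = \left(4 + 1 - 1\right)^{2} = 4^{2} = 16$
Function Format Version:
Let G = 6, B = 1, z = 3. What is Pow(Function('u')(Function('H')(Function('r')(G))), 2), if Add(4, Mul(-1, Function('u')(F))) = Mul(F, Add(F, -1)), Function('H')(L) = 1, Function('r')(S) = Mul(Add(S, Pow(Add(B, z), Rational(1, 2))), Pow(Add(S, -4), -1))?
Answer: 16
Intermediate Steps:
Function('r')(S) = Mul(Pow(Add(-4, S), -1), Add(2, S)) (Function('r')(S) = Mul(Add(S, Pow(Add(1, 3), Rational(1, 2))), Pow(Add(S, -4), -1)) = Mul(Add(S, Pow(4, Rational(1, 2))), Pow(Add(-4, S), -1)) = Mul(Add(S, 2), Pow(Add(-4, S), -1)) = Mul(Add(2, S), Pow(Add(-4, S), -1)) = Mul(Pow(Add(-4, S), -1), Add(2, S)))
Function('u')(F) = Add(4, Mul(-1, F, Add(-1, F))) (Function('u')(F) = Add(4, Mul(-1, Mul(F, Add(F, -1)))) = Add(4, Mul(-1, Mul(F, Add(-1, F)))) = Add(4, Mul(-1, F, Add(-1, F))))
Pow(Function('u')(Function('H')(Function('r')(G))), 2) = Pow(Add(4, 1, Mul(-1, Pow(1, 2))), 2) = Pow(Add(4, 1, Mul(-1, 1)), 2) = Pow(Add(4, 1, -1), 2) = Pow(4, 2) = 16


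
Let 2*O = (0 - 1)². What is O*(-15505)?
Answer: -15505/2 ≈ -7752.5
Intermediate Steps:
O = ½ (O = (0 - 1)²/2 = (½)*(-1)² = (½)*1 = ½ ≈ 0.50000)
O*(-15505) = (½)*(-15505) = -15505/2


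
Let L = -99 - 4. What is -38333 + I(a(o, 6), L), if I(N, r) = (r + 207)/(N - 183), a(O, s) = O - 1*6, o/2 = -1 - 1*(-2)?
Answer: -7168375/187 ≈ -38334.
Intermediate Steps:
o = 2 (o = 2*(-1 - 1*(-2)) = 2*(-1 + 2) = 2*1 = 2)
a(O, s) = -6 + O (a(O, s) = O - 6 = -6 + O)
L = -103
I(N, r) = (207 + r)/(-183 + N)
-38333 + I(a(o, 6), L) = -38333 + (207 - 103)/(-183 + (-6 + 2)) = -38333 + 104/(-183 - 4) = -38333 + 104/(-187) = -38333 - 1/187*104 = -38333 - 104/187 = -7168375/187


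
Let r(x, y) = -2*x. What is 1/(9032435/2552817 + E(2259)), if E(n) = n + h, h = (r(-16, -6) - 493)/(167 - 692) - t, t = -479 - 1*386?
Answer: 446742975/1397598012904 ≈ 0.00031965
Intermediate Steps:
t = -865 (t = -479 - 386 = -865)
h = 454586/525 (h = (-2*(-16) - 493)/(167 - 692) - 1*(-865) = (32 - 493)/(-525) + 865 = -461*(-1/525) + 865 = 461/525 + 865 = 454586/525 ≈ 865.88)
E(n) = 454586/525 + n (E(n) = n + 454586/525 = 454586/525 + n)
1/(9032435/2552817 + E(2259)) = 1/(9032435/2552817 + (454586/525 + 2259)) = 1/(9032435*(1/2552817) + 1640561/525) = 1/(9032435/2552817 + 1640561/525) = 1/(1397598012904/446742975) = 446742975/1397598012904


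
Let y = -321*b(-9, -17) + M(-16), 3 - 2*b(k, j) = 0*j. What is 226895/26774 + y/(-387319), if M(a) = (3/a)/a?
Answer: 11250385391647/1327370099968 ≈ 8.4757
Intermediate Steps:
b(k, j) = 3/2 (b(k, j) = 3/2 - 0*j = 3/2 - 1/2*0 = 3/2 + 0 = 3/2)
M(a) = 3/a**2
y = -123261/256 (y = -321*3/2 + 3/(-16)**2 = -963/2 + 3*(1/256) = -963/2 + 3/256 = -123261/256 ≈ -481.49)
226895/26774 + y/(-387319) = 226895/26774 - 123261/256/(-387319) = 226895*(1/26774) - 123261/256*(-1/387319) = 226895/26774 + 123261/99153664 = 11250385391647/1327370099968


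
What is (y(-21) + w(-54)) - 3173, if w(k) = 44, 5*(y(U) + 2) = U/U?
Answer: -15654/5 ≈ -3130.8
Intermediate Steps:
y(U) = -9/5 (y(U) = -2 + (U/U)/5 = -2 + (⅕)*1 = -2 + ⅕ = -9/5)
(y(-21) + w(-54)) - 3173 = (-9/5 + 44) - 3173 = 211/5 - 3173 = -15654/5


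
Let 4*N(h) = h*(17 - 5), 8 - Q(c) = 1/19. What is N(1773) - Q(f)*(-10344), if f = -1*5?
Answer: 1663005/19 ≈ 87527.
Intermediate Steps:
f = -5
Q(c) = 151/19 (Q(c) = 8 - 1/19 = 151/19)
N(h) = 3*h (N(h) = (h*(17 - 5))/4 = (h*12)/4 = (12*h)/4 = 3*h)
N(1773) - Q(f)*(-10344) = 3*1773 - 151*(-10344)/19 = 5319 - 1*(-1561944/19) = 5319 + 1561944/19 = 1663005/19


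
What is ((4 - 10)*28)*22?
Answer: -3696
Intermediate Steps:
((4 - 10)*28)*22 = -6*28*22 = -168*22 = -3696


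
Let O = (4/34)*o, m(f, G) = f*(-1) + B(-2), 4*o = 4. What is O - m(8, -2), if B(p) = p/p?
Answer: 121/17 ≈ 7.1176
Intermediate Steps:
B(p) = 1
o = 1 (o = (¼)*4 = 1)
m(f, G) = 1 - f (m(f, G) = f*(-1) + 1 = -f + 1 = 1 - f)
O = 2/17 (O = (4/34)*1 = (4*(1/34))*1 = (2/17)*1 = 2/17 ≈ 0.11765)
O - m(8, -2) = 2/17 - (1 - 1*8) = 2/17 - (1 - 8) = 2/17 - 1*(-7) = 2/17 + 7 = 121/17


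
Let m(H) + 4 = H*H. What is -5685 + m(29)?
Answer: -4848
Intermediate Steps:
m(H) = -4 + H**2 (m(H) = -4 + H*H = -4 + H**2)
-5685 + m(29) = -5685 + (-4 + 29**2) = -5685 + (-4 + 841) = -5685 + 837 = -4848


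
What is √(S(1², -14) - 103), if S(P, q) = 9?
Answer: I*√94 ≈ 9.6954*I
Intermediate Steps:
√(S(1², -14) - 103) = √(9 - 103) = √(-94) = I*√94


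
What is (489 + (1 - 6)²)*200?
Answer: 102800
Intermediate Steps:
(489 + (1 - 6)²)*200 = (489 + (-5)²)*200 = (489 + 25)*200 = 514*200 = 102800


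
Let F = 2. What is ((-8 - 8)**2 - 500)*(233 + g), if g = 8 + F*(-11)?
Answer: -53436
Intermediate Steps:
g = -14 (g = 8 + 2*(-11) = 8 - 22 = -14)
((-8 - 8)**2 - 500)*(233 + g) = ((-8 - 8)**2 - 500)*(233 - 14) = ((-16)**2 - 500)*219 = (256 - 500)*219 = -244*219 = -53436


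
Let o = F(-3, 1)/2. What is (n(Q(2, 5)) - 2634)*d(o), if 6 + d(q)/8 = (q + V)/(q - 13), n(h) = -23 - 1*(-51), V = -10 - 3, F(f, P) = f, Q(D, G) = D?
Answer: 104240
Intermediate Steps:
V = -13
o = -3/2 ≈ -1.5000
n(h) = 28 (n(h) = -23 + 51 = 28)
d(q) = -40 (d(q) = -48 + 8*((q - 13)/(q - 13)) = -48 + 8*((-13 + q)/(-13 + q)) = -48 + 8*1 = -48 + 8 = -40)
(n(Q(2, 5)) - 2634)*d(o) = (28 - 2634)*(-40) = -2606*(-40) = 104240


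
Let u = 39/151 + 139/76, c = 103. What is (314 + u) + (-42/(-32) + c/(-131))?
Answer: 1903931015/6013424 ≈ 316.61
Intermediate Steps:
u = 23953/11476 (u = 39*(1/151) + 139*(1/76) = 39/151 + 139/76 = 23953/11476 ≈ 2.0872)
(314 + u) + (-42/(-32) + c/(-131)) = (314 + 23953/11476) + (-42/(-32) + 103/(-131)) = 3627417/11476 + (-42*(-1/32) + 103*(-1/131)) = 3627417/11476 + (21/16 - 103/131) = 3627417/11476 + 1103/2096 = 1903931015/6013424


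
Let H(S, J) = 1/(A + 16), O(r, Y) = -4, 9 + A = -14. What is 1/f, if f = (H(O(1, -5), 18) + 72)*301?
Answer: 1/21629 ≈ 4.6234e-5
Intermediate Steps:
A = -23 (A = -9 - 14 = -23)
H(S, J) = -⅐ (H(S, J) = 1/(-23 + 16) = 1/(-7) = -⅐)
f = 21629 (f = (-⅐ + 72)*301 = (503/7)*301 = 21629)
1/f = 1/21629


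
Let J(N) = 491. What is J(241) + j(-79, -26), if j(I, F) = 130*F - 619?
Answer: -3508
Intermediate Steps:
j(I, F) = -619 + 130*F
J(241) + j(-79, -26) = 491 + (-619 + 130*(-26)) = 491 + (-619 - 3380) = 491 - 3999 = -3508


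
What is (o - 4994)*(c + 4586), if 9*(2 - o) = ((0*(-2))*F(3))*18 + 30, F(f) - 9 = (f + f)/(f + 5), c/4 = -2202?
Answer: 63270892/3 ≈ 2.1090e+7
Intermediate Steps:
c = -8808 (c = 4*(-2202) = -8808)
F(f) = 9 + 2*f/(5 + f) (F(f) = 9 + (f + f)/(f + 5) = 9 + (2*f)/(5 + f) = 9 + 2*f/(5 + f))
o = -4/3 (o = 2 - (((0*(-2))*((45 + 11*3)/(5 + 3)))*18 + 30)/9 = 2 - ((0*((45 + 33)/8))*18 + 30)/9 = 2 - ((0*((⅛)*78))*18 + 30)/9 = 2 - ((0*(39/4))*18 + 30)/9 = 2 - (0*18 + 30)/9 = 2 - (0 + 30)/9 = 2 - ⅑*30 = 2 - 10/3 = -4/3 ≈ -1.3333)
(o - 4994)*(c + 4586) = (-4/3 - 4994)*(-8808 + 4586) = -14986/3*(-4222) = 63270892/3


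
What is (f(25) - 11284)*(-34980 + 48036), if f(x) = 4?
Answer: -147271680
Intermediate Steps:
(f(25) - 11284)*(-34980 + 48036) = (4 - 11284)*(-34980 + 48036) = -11280*13056 = -147271680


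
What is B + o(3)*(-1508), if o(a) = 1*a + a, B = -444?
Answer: -9492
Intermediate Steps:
o(a) = 2*a (o(a) = a + a = 2*a)
B + o(3)*(-1508) = -444 + (2*3)*(-1508) = -444 + 6*(-1508) = -444 - 9048 = -9492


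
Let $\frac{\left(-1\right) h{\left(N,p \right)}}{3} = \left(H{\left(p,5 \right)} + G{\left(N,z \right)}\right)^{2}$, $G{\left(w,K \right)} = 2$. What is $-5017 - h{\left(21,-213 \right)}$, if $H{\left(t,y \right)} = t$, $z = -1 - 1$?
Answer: $128546$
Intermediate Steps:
$z = -2$
$h{\left(N,p \right)} = - 3 \left(2 + p\right)^{2}$ ($h{\left(N,p \right)} = - 3 \left(p + 2\right)^{2} = - 3 \left(2 + p\right)^{2}$)
$-5017 - h{\left(21,-213 \right)} = -5017 - - 3 \left(2 - 213\right)^{2} = -5017 - - 3 \left(-211\right)^{2} = -5017 - \left(-3\right) 44521 = -5017 - -133563 = -5017 + 133563 = 128546$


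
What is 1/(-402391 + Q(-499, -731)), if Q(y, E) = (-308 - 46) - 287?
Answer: -1/403032 ≈ -2.4812e-6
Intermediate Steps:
Q(y, E) = -641 (Q(y, E) = -354 - 287 = -641)
1/(-402391 + Q(-499, -731)) = 1/(-402391 - 641) = 1/(-403032) = -1/403032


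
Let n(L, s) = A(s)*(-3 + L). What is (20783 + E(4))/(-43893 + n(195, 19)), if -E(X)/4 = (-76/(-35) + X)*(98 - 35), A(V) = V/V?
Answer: -96139/218505 ≈ -0.43999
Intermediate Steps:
A(V) = 1
E(X) = -2736/5 - 252*X (E(X) = -4*(-76/(-35) + X)*(98 - 35) = -4*(-76*(-1/35) + X)*63 = -4*(76/35 + X)*63 = -4*(684/5 + 63*X) = -2736/5 - 252*X)
n(L, s) = -3 + L (n(L, s) = 1*(-3 + L) = -3 + L)
(20783 + E(4))/(-43893 + n(195, 19)) = (20783 + (-2736/5 - 252*4))/(-43893 + (-3 + 195)) = (20783 + (-2736/5 - 1008))/(-43893 + 192) = (20783 - 7776/5)/(-43701) = (96139/5)*(-1/43701) = -96139/218505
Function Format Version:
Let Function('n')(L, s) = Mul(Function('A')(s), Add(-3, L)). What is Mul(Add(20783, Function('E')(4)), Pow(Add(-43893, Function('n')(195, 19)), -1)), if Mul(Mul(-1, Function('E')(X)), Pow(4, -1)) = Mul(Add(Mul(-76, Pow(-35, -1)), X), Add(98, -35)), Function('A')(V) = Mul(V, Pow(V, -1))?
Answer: Rational(-96139, 218505) ≈ -0.43999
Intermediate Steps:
Function('A')(V) = 1
Function('E')(X) = Add(Rational(-2736, 5), Mul(-252, X)) (Function('E')(X) = Mul(-4, Mul(Add(Mul(-76, Pow(-35, -1)), X), Add(98, -35))) = Mul(-4, Mul(Add(Mul(-76, Rational(-1, 35)), X), 63)) = Mul(-4, Mul(Add(Rational(76, 35), X), 63)) = Mul(-4, Add(Rational(684, 5), Mul(63, X))) = Add(Rational(-2736, 5), Mul(-252, X)))
Function('n')(L, s) = Add(-3, L) (Function('n')(L, s) = Mul(1, Add(-3, L)) = Add(-3, L))
Mul(Add(20783, Function('E')(4)), Pow(Add(-43893, Function('n')(195, 19)), -1)) = Mul(Add(20783, Add(Rational(-2736, 5), Mul(-252, 4))), Pow(Add(-43893, Add(-3, 195)), -1)) = Mul(Add(20783, Add(Rational(-2736, 5), -1008)), Pow(Add(-43893, 192), -1)) = Mul(Add(20783, Rational(-7776, 5)), Pow(-43701, -1)) = Mul(Rational(96139, 5), Rational(-1, 43701)) = Rational(-96139, 218505)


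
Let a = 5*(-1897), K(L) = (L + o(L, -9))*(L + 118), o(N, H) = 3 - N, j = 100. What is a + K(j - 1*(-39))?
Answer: -8714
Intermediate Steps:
K(L) = 354 + 3*L (K(L) = (L + (3 - L))*(L + 118) = 3*(118 + L) = 354 + 3*L)
a = -9485
a + K(j - 1*(-39)) = -9485 + (354 + 3*(100 - 1*(-39))) = -9485 + (354 + 3*(100 + 39)) = -9485 + (354 + 3*139) = -9485 + (354 + 417) = -9485 + 771 = -8714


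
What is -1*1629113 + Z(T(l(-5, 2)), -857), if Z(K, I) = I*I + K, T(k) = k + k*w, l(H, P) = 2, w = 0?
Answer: -894662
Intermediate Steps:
T(k) = k (T(k) = k + k*0 = k + 0 = k)
Z(K, I) = K + I**2 (Z(K, I) = I**2 + K = K + I**2)
-1*1629113 + Z(T(l(-5, 2)), -857) = -1*1629113 + (2 + (-857)**2) = -1629113 + (2 + 734449) = -1629113 + 734451 = -894662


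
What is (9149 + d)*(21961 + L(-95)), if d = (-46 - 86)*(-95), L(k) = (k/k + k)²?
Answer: 667956133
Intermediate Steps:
L(k) = (1 + k)²
d = 12540 (d = -132*(-95) = 12540)
(9149 + d)*(21961 + L(-95)) = (9149 + 12540)*(21961 + (1 - 95)²) = 21689*(21961 + (-94)²) = 21689*(21961 + 8836) = 21689*30797 = 667956133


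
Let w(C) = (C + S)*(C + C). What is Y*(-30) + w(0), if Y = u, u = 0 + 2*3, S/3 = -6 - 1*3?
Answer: -180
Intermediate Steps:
S = -27 (S = 3*(-6 - 1*3) = 3*(-6 - 3) = 3*(-9) = -27)
u = 6 (u = 0 + 6 = 6)
w(C) = 2*C*(-27 + C) (w(C) = (C - 27)*(C + C) = (-27 + C)*(2*C) = 2*C*(-27 + C))
Y = 6
Y*(-30) + w(0) = 6*(-30) + 2*0*(-27 + 0) = -180 + 2*0*(-27) = -180 + 0 = -180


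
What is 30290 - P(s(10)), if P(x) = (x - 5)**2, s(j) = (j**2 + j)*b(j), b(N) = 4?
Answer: -158935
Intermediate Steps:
s(j) = 4*j + 4*j**2 (s(j) = (j**2 + j)*4 = (j + j**2)*4 = 4*j + 4*j**2)
P(x) = (-5 + x)**2
30290 - P(s(10)) = 30290 - (-5 + 4*10*(1 + 10))**2 = 30290 - (-5 + 4*10*11)**2 = 30290 - (-5 + 440)**2 = 30290 - 1*435**2 = 30290 - 1*189225 = 30290 - 189225 = -158935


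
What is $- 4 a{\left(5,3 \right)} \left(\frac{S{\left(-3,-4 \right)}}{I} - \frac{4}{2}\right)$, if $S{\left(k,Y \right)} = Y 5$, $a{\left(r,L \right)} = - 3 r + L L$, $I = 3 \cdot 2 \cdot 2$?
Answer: $-88$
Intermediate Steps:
$I = 12$ ($I = 6 \cdot 2 = 12$)
$a{\left(r,L \right)} = L^{2} - 3 r$ ($a{\left(r,L \right)} = - 3 r + L^{2} = L^{2} - 3 r$)
$S{\left(k,Y \right)} = 5 Y$
$- 4 a{\left(5,3 \right)} \left(\frac{S{\left(-3,-4 \right)}}{I} - \frac{4}{2}\right) = - 4 \left(3^{2} - 15\right) \left(\frac{5 \left(-4\right)}{12} - \frac{4}{2}\right) = - 4 \left(9 - 15\right) \left(\left(-20\right) \frac{1}{12} - 2\right) = \left(-4\right) \left(-6\right) \left(- \frac{5}{3} - 2\right) = 24 \left(- \frac{11}{3}\right) = -88$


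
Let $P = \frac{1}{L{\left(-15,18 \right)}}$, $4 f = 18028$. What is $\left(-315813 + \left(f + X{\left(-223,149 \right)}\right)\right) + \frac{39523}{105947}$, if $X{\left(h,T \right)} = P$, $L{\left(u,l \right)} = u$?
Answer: $- \frac{494728564832}{1589205} \approx -3.1131 \cdot 10^{5}$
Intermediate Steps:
$f = 4507$ ($f = \frac{1}{4} \cdot 18028 = 4507$)
$P = - \frac{1}{15}$ ($P = \frac{1}{-15} = - \frac{1}{15} \approx -0.066667$)
$X{\left(h,T \right)} = - \frac{1}{15}$
$\left(-315813 + \left(f + X{\left(-223,149 \right)}\right)\right) + \frac{39523}{105947} = \left(-315813 + \left(4507 - \frac{1}{15}\right)\right) + \frac{39523}{105947} = \left(-315813 + \frac{67604}{15}\right) + 39523 \cdot \frac{1}{105947} = - \frac{4669591}{15} + \frac{39523}{105947} = - \frac{494728564832}{1589205}$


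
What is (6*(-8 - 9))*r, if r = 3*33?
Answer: -10098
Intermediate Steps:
r = 99
(6*(-8 - 9))*r = (6*(-8 - 9))*99 = (6*(-17))*99 = -102*99 = -10098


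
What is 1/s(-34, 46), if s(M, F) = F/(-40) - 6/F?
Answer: -460/589 ≈ -0.78098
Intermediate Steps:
s(M, F) = -6/F - F/40 (s(M, F) = F*(-1/40) - 6/F = -F/40 - 6/F = -6/F - F/40)
1/s(-34, 46) = 1/(-6/46 - 1/40*46) = 1/(-6*1/46 - 23/20) = 1/(-3/23 - 23/20) = 1/(-589/460) = -460/589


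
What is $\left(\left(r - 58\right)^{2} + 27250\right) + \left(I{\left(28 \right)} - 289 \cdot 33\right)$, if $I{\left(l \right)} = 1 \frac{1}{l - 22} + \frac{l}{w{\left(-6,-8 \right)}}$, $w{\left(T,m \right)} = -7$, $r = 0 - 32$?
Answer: $\frac{154855}{6} \approx 25809.0$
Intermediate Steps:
$r = -32$ ($r = 0 - 32 = -32$)
$I{\left(l \right)} = \frac{1}{-22 + l} - \frac{l}{7}$ ($I{\left(l \right)} = 1 \frac{1}{l - 22} + \frac{l}{-7} = 1 \frac{1}{-22 + l} + l \left(- \frac{1}{7}\right) = \frac{1}{-22 + l} - \frac{l}{7}$)
$\left(\left(r - 58\right)^{2} + 27250\right) + \left(I{\left(28 \right)} - 289 \cdot 33\right) = \left(\left(-32 - 58\right)^{2} + 27250\right) - \left(9537 - \frac{7 - 28^{2} + 22 \cdot 28}{7 \left(-22 + 28\right)}\right) = \left(\left(-90\right)^{2} + 27250\right) - \left(9537 - \frac{7 - 784 + 616}{7 \cdot 6}\right) = \left(8100 + 27250\right) - \left(9537 - \frac{7 - 784 + 616}{42}\right) = 35350 - \left(9537 - - \frac{23}{6}\right) = 35350 - \frac{57245}{6} = \frac{154855}{6}$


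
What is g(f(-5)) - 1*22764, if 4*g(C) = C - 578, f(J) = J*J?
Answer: -91609/4 ≈ -22902.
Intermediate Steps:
f(J) = J²
g(C) = -289/2 + C/4 (g(C) = (C - 578)/4 = (-578 + C)/4 = -289/2 + C/4)
g(f(-5)) - 1*22764 = (-289/2 + (¼)*(-5)²) - 1*22764 = (-289/2 + (¼)*25) - 22764 = (-289/2 + 25/4) - 22764 = -553/4 - 22764 = -91609/4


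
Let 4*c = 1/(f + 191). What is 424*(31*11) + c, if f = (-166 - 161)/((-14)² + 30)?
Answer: 12387668065/85678 ≈ 1.4458e+5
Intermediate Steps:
f = -327/226 (f = -327/(196 + 30) = -327/226 ≈ -1.4469)
c = 113/85678 (c = 1/(4*(-327/226 + 191)) = 1/(4*(42839/226)) = (¼)*(226/42839) = 113/85678 ≈ 0.0013189)
424*(31*11) + c = 424*(31*11) + 113/85678 = 424*341 + 113/85678 = 144584 + 113/85678 = 12387668065/85678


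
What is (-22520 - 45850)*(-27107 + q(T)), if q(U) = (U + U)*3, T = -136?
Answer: 1909095510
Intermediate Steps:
q(U) = 6*U (q(U) = (2*U)*3 = 6*U)
(-22520 - 45850)*(-27107 + q(T)) = (-22520 - 45850)*(-27107 + 6*(-136)) = -68370*(-27107 - 816) = -68370*(-27923) = 1909095510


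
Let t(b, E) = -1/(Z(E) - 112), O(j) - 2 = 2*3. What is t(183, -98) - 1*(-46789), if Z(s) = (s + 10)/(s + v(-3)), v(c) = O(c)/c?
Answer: 785119571/16780 ≈ 46789.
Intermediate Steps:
O(j) = 8 (O(j) = 2 + 2*3 = 2 + 6 = 8)
v(c) = 8/c
Z(s) = (10 + s)/(-8/3 + s) (Z(s) = (s + 10)/(s + 8/(-3)) = (10 + s)/(s + 8*(-⅓)) = (10 + s)/(s - 8/3) = (10 + s)/(-8/3 + s))
t(b, E) = -1/(-112 + 3*(10 + E)/(-8 + 3*E)) (t(b, E) = -1/(3*(10 + E)/(-8 + 3*E) - 112) = -1/(-112 + 3*(10 + E)/(-8 + 3*E)))
t(183, -98) - 1*(-46789) = (8 - 3*(-98))/(926 - 333*(-98)) - 1*(-46789) = (8 + 294)/(926 + 32634) + 46789 = 302/33560 + 46789 = (1/33560)*302 + 46789 = 151/16780 + 46789 = 785119571/16780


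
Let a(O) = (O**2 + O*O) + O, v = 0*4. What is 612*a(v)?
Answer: 0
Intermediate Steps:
v = 0
a(O) = O + 2*O**2 (a(O) = (O**2 + O**2) + O = 2*O**2 + O = O + 2*O**2)
612*a(v) = 612*(0*(1 + 2*0)) = 612*(0*(1 + 0)) = 612*(0*1) = 612*0 = 0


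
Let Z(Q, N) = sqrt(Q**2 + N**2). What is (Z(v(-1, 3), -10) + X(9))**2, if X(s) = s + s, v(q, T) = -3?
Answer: (18 + sqrt(109))**2 ≈ 808.85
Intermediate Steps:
X(s) = 2*s
Z(Q, N) = sqrt(N**2 + Q**2)
(Z(v(-1, 3), -10) + X(9))**2 = (sqrt((-10)**2 + (-3)**2) + 2*9)**2 = (sqrt(100 + 9) + 18)**2 = (sqrt(109) + 18)**2 = (18 + sqrt(109))**2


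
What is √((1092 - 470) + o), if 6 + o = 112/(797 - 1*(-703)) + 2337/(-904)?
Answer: √705028256430/33900 ≈ 24.769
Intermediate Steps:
o = -2885063/339000 (o = -6 + (112/(797 - 1*(-703)) + 2337/(-904)) = -6 + (112/(797 + 703) + 2337*(-1/904)) = -6 + (112/1500 - 2337/904) = -6 + (112*(1/1500) - 2337/904) = -6 + (28/375 - 2337/904) = -6 - 851063/339000 = -2885063/339000 ≈ -8.5105)
√((1092 - 470) + o) = √((1092 - 470) - 2885063/339000) = √(622 - 2885063/339000) = √(207972937/339000) = √705028256430/33900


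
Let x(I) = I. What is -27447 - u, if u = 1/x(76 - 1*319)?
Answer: -6669620/243 ≈ -27447.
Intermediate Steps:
u = -1/243 (u = 1/(76 - 1*319) = 1/(76 - 319) = 1/(-243) = -1/243 ≈ -0.0041152)
-27447 - u = -27447 - 1*(-1/243) = -27447 + 1/243 = -6669620/243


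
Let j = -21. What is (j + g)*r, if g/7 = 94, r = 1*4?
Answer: 2548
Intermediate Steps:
r = 4
g = 658 (g = 7*94 = 658)
(j + g)*r = (-21 + 658)*4 = 637*4 = 2548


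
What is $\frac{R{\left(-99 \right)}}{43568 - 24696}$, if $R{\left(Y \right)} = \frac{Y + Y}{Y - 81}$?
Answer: $\frac{11}{188720} \approx 5.8287 \cdot 10^{-5}$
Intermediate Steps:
$R{\left(Y \right)} = \frac{2 Y}{-81 + Y}$
$\frac{R{\left(-99 \right)}}{43568 - 24696} = \frac{2 \left(-99\right) \frac{1}{-81 - 99}}{43568 - 24696} = \frac{2 \left(-99\right) \frac{1}{-180}}{43568 - 24696} = \frac{2 \left(-99\right) \left(- \frac{1}{180}\right)}{18872} = \frac{11}{10} \cdot \frac{1}{18872} = \frac{11}{188720}$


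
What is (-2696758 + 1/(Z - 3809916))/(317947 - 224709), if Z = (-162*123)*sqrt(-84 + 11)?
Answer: (-53735599908*sqrt(73) + 10274421452329*I)/(15104556*(-23518*I + 123*sqrt(73))) ≈ -28.923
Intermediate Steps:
Z = -19926*I*sqrt(73) ≈ -1.7025e+5*I
(-2696758 + 1/(Z - 3809916))/(317947 - 224709) = (-2696758 + 1/(-19926*I*sqrt(73) - 3809916))/(317947 - 224709) = (-2696758 + 1/(-3809916 - 19926*I*sqrt(73)))/93238 = (-2696758 + 1/(-3809916 - 19926*I*sqrt(73)))*(1/93238) = -1348379/46619 + 1/(93238*(-3809916 - 19926*I*sqrt(73)))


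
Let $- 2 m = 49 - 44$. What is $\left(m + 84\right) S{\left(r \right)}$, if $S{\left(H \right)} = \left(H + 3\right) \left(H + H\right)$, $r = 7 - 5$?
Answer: $1630$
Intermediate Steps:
$r = 2$ ($r = 7 - 5 = 2$)
$S{\left(H \right)} = 2 H \left(3 + H\right)$ ($S{\left(H \right)} = \left(3 + H\right) 2 H = 2 H \left(3 + H\right)$)
$m = - \frac{5}{2}$ ($m = - \frac{49 - 44}{2} = \left(- \frac{1}{2}\right) 5 = - \frac{5}{2} \approx -2.5$)
$\left(m + 84\right) S{\left(r \right)} = \left(- \frac{5}{2} + 84\right) 2 \cdot 2 \left(3 + 2\right) = \frac{163 \cdot 2 \cdot 2 \cdot 5}{2} = \frac{163}{2} \cdot 20 = 1630$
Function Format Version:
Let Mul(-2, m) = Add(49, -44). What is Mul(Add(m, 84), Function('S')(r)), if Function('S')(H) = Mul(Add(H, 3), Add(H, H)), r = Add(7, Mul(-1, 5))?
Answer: 1630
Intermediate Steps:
r = 2 (r = Add(7, -5) = 2)
Function('S')(H) = Mul(2, H, Add(3, H)) (Function('S')(H) = Mul(Add(3, H), Mul(2, H)) = Mul(2, H, Add(3, H)))
m = Rational(-5, 2) (m = Mul(Rational(-1, 2), Add(49, -44)) = Mul(Rational(-1, 2), 5) = Rational(-5, 2) ≈ -2.5000)
Mul(Add(m, 84), Function('S')(r)) = Mul(Add(Rational(-5, 2), 84), Mul(2, 2, Add(3, 2))) = Mul(Rational(163, 2), Mul(2, 2, 5)) = Mul(Rational(163, 2), 20) = 1630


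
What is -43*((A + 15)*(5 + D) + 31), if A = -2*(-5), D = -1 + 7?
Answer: -13158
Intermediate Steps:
D = 6
A = 10
-43*((A + 15)*(5 + D) + 31) = -43*((10 + 15)*(5 + 6) + 31) = -43*(25*11 + 31) = -43*(275 + 31) = -43*306 = -13158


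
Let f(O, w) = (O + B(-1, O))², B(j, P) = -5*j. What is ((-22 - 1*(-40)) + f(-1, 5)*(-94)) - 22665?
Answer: -24151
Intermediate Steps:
f(O, w) = (5 + O)² (f(O, w) = (O - 5*(-1))² = (O + 5)² = (5 + O)²)
((-22 - 1*(-40)) + f(-1, 5)*(-94)) - 22665 = ((-22 - 1*(-40)) + (5 - 1)²*(-94)) - 22665 = ((-22 + 40) + 4²*(-94)) - 22665 = (18 + 16*(-94)) - 22665 = (18 - 1504) - 22665 = -1486 - 22665 = -24151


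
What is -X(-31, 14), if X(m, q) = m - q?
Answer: 45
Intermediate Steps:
-X(-31, 14) = -(-31 - 1*14) = -(-31 - 14) = -1*(-45) = 45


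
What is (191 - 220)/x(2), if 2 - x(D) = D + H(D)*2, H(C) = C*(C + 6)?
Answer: 29/32 ≈ 0.90625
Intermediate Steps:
H(C) = C*(6 + C)
x(D) = 2 - D - 2*D*(6 + D) (x(D) = 2 - (D + (D*(6 + D))*2) = 2 - (D + 2*D*(6 + D)) = 2 + (-D - 2*D*(6 + D)) = 2 - D - 2*D*(6 + D))
(191 - 220)/x(2) = (191 - 220)/(2 - 1*2 - 2*2*(6 + 2)) = -29/(2 - 2 - 2*2*8) = -29/(2 - 2 - 32) = -29/(-32) = -29*(-1/32) = 29/32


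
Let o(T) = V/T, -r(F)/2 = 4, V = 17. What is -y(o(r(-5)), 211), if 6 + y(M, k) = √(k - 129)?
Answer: 6 - √82 ≈ -3.0554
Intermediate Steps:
r(F) = -8 (r(F) = -2*4 = -8)
o(T) = 17/T
y(M, k) = -6 + √(-129 + k) (y(M, k) = -6 + √(k - 129) = -6 + √(-129 + k))
-y(o(r(-5)), 211) = -(-6 + √(-129 + 211)) = -(-6 + √82) = 6 - √82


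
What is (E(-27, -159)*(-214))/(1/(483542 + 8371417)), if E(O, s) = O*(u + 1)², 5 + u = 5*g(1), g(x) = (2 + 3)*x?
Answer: 22563303317982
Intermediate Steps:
g(x) = 5*x
u = 20 (u = -5 + 5*(5*1) = -5 + 5*5 = -5 + 25 = 20)
E(O, s) = 441*O (E(O, s) = O*(20 + 1)² = O*21² = O*441 = 441*O)
(E(-27, -159)*(-214))/(1/(483542 + 8371417)) = ((441*(-27))*(-214))/(1/(483542 + 8371417)) = (-11907*(-214))/(1/8854959) = 2548098/(1/8854959) = 2548098*8854959 = 22563303317982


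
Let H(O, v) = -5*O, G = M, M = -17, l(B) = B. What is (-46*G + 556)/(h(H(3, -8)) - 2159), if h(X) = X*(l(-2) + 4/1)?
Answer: -1338/2189 ≈ -0.61124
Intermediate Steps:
G = -17
h(X) = 2*X (h(X) = X*(-2 + 4/1) = X*(-2 + 4*1) = X*(-2 + 4) = X*2 = 2*X)
(-46*G + 556)/(h(H(3, -8)) - 2159) = (-46*(-17) + 556)/(2*(-5*3) - 2159) = (782 + 556)/(2*(-15) - 2159) = 1338/(-30 - 2159) = 1338/(-2189) = 1338*(-1/2189) = -1338/2189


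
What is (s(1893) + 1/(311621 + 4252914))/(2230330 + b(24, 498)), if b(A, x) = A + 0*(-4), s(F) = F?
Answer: 4320332378/5090264447695 ≈ 0.00084874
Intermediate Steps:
b(A, x) = A (b(A, x) = A + 0 = A)
(s(1893) + 1/(311621 + 4252914))/(2230330 + b(24, 498)) = (1893 + 1/(311621 + 4252914))/(2230330 + 24) = (1893 + 1/4564535)/2230354 = (1893 + 1/4564535)*(1/2230354) = (8640664756/4564535)*(1/2230354) = 4320332378/5090264447695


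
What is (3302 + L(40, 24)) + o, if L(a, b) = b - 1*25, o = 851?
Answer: 4152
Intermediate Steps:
L(a, b) = -25 + b (L(a, b) = b - 25 = -25 + b)
(3302 + L(40, 24)) + o = (3302 + (-25 + 24)) + 851 = (3302 - 1) + 851 = 3301 + 851 = 4152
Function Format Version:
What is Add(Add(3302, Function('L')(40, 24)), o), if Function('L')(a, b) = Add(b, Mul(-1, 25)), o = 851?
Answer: 4152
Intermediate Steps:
Function('L')(a, b) = Add(-25, b) (Function('L')(a, b) = Add(b, -25) = Add(-25, b))
Add(Add(3302, Function('L')(40, 24)), o) = Add(Add(3302, Add(-25, 24)), 851) = Add(Add(3302, -1), 851) = Add(3301, 851) = 4152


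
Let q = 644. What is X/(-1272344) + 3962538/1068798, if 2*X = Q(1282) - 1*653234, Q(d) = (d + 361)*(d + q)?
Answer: 77077858972/28330806719 ≈ 2.7206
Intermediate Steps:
Q(d) = (361 + d)*(644 + d) (Q(d) = (d + 361)*(d + 644) = (361 + d)*(644 + d))
X = 1255592 (X = ((232484 + 1282² + 1005*1282) - 1*653234)/2 = ((232484 + 1643524 + 1288410) - 653234)/2 = (3164418 - 653234)/2 = (½)*2511184 = 1255592)
X/(-1272344) + 3962538/1068798 = 1255592/(-1272344) + 3962538/1068798 = 1255592*(-1/1272344) + 3962538*(1/1068798) = -156949/159043 + 660423/178133 = 77077858972/28330806719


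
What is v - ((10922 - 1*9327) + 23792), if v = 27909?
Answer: 2522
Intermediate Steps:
v - ((10922 - 1*9327) + 23792) = 27909 - ((10922 - 1*9327) + 23792) = 27909 - ((10922 - 9327) + 23792) = 27909 - (1595 + 23792) = 27909 - 1*25387 = 27909 - 25387 = 2522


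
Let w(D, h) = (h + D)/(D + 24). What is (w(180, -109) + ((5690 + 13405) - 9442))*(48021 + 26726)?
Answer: 147197996401/204 ≈ 7.2156e+8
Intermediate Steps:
w(D, h) = (D + h)/(24 + D)
(w(180, -109) + ((5690 + 13405) - 9442))*(48021 + 26726) = ((180 - 109)/(24 + 180) + ((5690 + 13405) - 9442))*(48021 + 26726) = (71/204 + (19095 - 9442))*74747 = ((1/204)*71 + 9653)*74747 = (71/204 + 9653)*74747 = (1969283/204)*74747 = 147197996401/204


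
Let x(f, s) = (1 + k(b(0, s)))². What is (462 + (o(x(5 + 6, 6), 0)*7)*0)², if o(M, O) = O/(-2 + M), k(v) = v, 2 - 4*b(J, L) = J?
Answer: 213444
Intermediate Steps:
b(J, L) = ½ - J/4
x(f, s) = 9/4 (x(f, s) = (1 + (½ - ¼*0))² = (1 + (½ + 0))² = (1 + ½)² = (3/2)² = 9/4)
(462 + (o(x(5 + 6, 6), 0)*7)*0)² = (462 + ((0/(-2 + 9/4))*7)*0)² = (462 + ((0/(¼))*7)*0)² = (462 + ((0*4)*7)*0)² = (462 + (0*7)*0)² = (462 + 0*0)² = (462 + 0)² = 462² = 213444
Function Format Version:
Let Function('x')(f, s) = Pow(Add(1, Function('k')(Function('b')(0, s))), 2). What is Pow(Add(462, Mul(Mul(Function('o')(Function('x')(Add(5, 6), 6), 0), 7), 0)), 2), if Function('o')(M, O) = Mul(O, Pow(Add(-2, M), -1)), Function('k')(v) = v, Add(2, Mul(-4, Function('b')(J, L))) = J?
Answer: 213444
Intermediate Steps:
Function('b')(J, L) = Add(Rational(1, 2), Mul(Rational(-1, 4), J))
Function('x')(f, s) = Rational(9, 4) (Function('x')(f, s) = Pow(Add(1, Add(Rational(1, 2), Mul(Rational(-1, 4), 0))), 2) = Pow(Add(1, Add(Rational(1, 2), 0)), 2) = Pow(Add(1, Rational(1, 2)), 2) = Pow(Rational(3, 2), 2) = Rational(9, 4))
Pow(Add(462, Mul(Mul(Function('o')(Function('x')(Add(5, 6), 6), 0), 7), 0)), 2) = Pow(Add(462, Mul(Mul(Mul(0, Pow(Add(-2, Rational(9, 4)), -1)), 7), 0)), 2) = Pow(Add(462, Mul(Mul(Mul(0, Pow(Rational(1, 4), -1)), 7), 0)), 2) = Pow(Add(462, Mul(Mul(Mul(0, 4), 7), 0)), 2) = Pow(Add(462, Mul(Mul(0, 7), 0)), 2) = Pow(Add(462, Mul(0, 0)), 2) = Pow(Add(462, 0), 2) = Pow(462, 2) = 213444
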